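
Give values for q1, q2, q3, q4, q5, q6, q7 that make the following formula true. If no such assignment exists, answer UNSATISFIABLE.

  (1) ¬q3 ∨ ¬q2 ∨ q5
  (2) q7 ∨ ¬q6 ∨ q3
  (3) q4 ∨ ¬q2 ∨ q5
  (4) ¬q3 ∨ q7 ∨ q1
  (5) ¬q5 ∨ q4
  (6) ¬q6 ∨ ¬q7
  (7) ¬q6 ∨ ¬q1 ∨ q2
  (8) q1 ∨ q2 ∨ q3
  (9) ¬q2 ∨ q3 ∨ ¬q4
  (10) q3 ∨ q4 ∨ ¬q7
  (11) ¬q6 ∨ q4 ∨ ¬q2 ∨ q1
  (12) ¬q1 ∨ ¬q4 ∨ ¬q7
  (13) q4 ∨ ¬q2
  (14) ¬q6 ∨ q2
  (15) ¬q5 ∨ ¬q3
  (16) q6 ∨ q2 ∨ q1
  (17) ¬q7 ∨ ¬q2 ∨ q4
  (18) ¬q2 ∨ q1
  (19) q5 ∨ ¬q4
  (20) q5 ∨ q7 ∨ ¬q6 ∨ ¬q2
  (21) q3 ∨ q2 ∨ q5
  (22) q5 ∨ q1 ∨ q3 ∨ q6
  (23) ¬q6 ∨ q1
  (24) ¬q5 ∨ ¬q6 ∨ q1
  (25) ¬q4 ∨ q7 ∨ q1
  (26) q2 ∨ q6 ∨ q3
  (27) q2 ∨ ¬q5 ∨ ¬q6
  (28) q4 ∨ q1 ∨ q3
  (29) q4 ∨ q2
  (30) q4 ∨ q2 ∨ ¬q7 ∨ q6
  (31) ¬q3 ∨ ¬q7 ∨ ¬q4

Case q5 = False:
From the singleton clause (¬q4), q4 = False.
From the singleton clause (¬q2), q2 = False.
That conflicts with the unit clause (q2).
So q5 must be the other value — set q5 = True.
From the singleton clause (q4), q4 = True.
From the singleton clause (¬q3), q3 = False.
From the singleton clause (¬q2), q2 = False.
From the singleton clause (q1), q1 = True.
From the singleton clause (¬q6), q6 = False.
That conflicts with the unit clause (q6).
Either choice for q5 ends in contradiction.

UNSATISFIABLE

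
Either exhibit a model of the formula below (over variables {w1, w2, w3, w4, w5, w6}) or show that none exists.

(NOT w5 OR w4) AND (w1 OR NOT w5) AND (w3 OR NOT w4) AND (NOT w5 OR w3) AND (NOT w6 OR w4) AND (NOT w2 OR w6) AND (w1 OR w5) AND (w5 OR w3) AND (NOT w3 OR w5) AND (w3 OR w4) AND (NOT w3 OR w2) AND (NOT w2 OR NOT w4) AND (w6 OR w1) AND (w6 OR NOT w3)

Case w5 = false:
(w1) alone gives w1 = true.
(w3) alone gives w3 = true.
But (NOT w3) is also a unit clause — contradiction.
Backtrack on w5: now try w5 = true.
(w4) alone gives w4 = true.
(w1) alone gives w1 = true.
(w3) alone gives w3 = true.
(w2) alone gives w2 = true.
But (NOT w2) is also a unit clause — contradiction.
Neither w5 = true nor w5 = false works.

UNSATISFIABLE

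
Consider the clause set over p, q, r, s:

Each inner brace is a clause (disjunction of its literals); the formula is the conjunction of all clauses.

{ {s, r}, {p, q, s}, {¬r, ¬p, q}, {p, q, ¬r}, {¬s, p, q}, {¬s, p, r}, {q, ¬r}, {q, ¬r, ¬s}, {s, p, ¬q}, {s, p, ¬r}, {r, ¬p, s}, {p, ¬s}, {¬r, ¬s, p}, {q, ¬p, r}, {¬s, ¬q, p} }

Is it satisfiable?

Yes

Branch on s: set s = True.
From the singleton clause (p), p = True.
Branch on r: set r = True.
From the singleton clause (q), q = True.
All clauses are satisfied.
A satisfying assignment: p ↦ True,  q ↦ True,  r ↦ True,  s ↦ True.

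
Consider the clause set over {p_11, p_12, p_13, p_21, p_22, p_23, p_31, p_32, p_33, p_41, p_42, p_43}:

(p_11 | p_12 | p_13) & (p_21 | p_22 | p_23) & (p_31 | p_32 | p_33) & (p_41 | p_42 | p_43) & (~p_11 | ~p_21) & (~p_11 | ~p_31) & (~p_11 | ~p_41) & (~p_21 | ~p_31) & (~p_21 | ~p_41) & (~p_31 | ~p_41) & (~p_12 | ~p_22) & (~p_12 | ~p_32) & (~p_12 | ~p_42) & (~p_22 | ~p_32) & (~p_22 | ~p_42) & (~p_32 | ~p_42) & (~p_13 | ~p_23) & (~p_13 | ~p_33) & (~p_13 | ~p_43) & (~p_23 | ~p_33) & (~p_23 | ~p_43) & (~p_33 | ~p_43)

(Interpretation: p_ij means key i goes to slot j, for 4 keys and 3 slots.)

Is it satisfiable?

Unsatisfiable

Try p_11 = 0.
Try p_12 = 1.
(~p_22) alone gives p_22 = 0.
(~p_32) alone gives p_32 = 0.
(~p_42) alone gives p_42 = 0.
Try p_21 = 1.
(~p_31) alone gives p_31 = 0.
(p_33) alone gives p_33 = 1.
(~p_41) alone gives p_41 = 0.
(p_43) alone gives p_43 = 1.
But (~p_43) is also a unit clause — contradiction.
Undo p_21 and try p_21 = 0.
(p_23) alone gives p_23 = 1.
(~p_13) alone gives p_13 = 0.
(~p_33) alone gives p_33 = 0.
(p_31) alone gives p_31 = 1.
(~p_41) alone gives p_41 = 0.
(p_43) alone gives p_43 = 1.
But (~p_43) is also a unit clause — contradiction.
Either choice for p_21 ends in contradiction.
Undo p_12 and try p_12 = 0.
(p_13) alone gives p_13 = 1.
(~p_23) alone gives p_23 = 0.
(~p_33) alone gives p_33 = 0.
(~p_43) alone gives p_43 = 0.
Try p_21 = 1.
(~p_31) alone gives p_31 = 0.
(p_32) alone gives p_32 = 1.
(~p_41) alone gives p_41 = 0.
(p_42) alone gives p_42 = 1.
But (~p_42) is also a unit clause — contradiction.
Undo p_21 and try p_21 = 0.
(p_22) alone gives p_22 = 1.
(~p_32) alone gives p_32 = 0.
(p_31) alone gives p_31 = 1.
(~p_41) alone gives p_41 = 0.
(p_42) alone gives p_42 = 1.
But (~p_42) is also a unit clause — contradiction.
Either choice for p_21 ends in contradiction.
Either choice for p_12 ends in contradiction.
Undo p_11 and try p_11 = 1.
(~p_21) alone gives p_21 = 0.
(~p_31) alone gives p_31 = 0.
(~p_41) alone gives p_41 = 0.
Try p_22 = 1.
(~p_12) alone gives p_12 = 0.
(~p_32) alone gives p_32 = 0.
(p_33) alone gives p_33 = 1.
(~p_42) alone gives p_42 = 0.
(p_43) alone gives p_43 = 1.
But (~p_43) is also a unit clause — contradiction.
Undo p_22 and try p_22 = 0.
(p_23) alone gives p_23 = 1.
(~p_13) alone gives p_13 = 0.
(~p_33) alone gives p_33 = 0.
(p_32) alone gives p_32 = 1.
(~p_12) alone gives p_12 = 0.
(~p_42) alone gives p_42 = 0.
(p_43) alone gives p_43 = 1.
But (~p_43) is also a unit clause — contradiction.
Either choice for p_22 ends in contradiction.
Either choice for p_11 ends in contradiction.
No assignment satisfies every clause.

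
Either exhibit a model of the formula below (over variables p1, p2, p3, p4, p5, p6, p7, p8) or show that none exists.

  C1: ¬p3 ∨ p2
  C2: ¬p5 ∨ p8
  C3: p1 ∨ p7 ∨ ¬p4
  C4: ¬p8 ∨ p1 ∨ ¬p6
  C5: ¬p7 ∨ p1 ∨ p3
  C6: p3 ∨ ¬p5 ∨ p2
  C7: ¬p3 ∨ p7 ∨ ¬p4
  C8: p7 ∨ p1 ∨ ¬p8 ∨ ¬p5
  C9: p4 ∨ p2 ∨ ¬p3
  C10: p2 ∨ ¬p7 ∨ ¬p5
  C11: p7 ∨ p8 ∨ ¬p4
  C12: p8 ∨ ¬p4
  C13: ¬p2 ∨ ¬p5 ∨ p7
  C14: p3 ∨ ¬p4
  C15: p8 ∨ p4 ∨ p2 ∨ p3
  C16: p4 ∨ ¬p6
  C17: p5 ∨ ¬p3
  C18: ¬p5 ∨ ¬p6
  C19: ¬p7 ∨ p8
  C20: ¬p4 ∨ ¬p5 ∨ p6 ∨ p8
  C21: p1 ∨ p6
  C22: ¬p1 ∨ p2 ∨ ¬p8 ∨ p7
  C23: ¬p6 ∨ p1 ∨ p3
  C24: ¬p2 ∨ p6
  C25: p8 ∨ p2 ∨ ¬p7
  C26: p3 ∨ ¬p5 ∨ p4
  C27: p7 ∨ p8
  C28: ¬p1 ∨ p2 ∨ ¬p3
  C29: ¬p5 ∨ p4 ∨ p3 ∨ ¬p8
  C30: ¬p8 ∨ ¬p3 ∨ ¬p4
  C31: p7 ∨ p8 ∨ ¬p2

Branch on p3: set p3 = False.
(¬p4) alone gives p4 = False.
(¬p6) alone gives p6 = False.
(p1) alone gives p1 = True.
(¬p2) alone gives p2 = False.
(¬p5) alone gives p5 = False.
(p8) alone gives p8 = True.
(p7) alone gives p7 = True.
This assignment satisfies each clause.

p1: True,  p2: False,  p3: False,  p4: False,  p5: False,  p6: False,  p7: True,  p8: True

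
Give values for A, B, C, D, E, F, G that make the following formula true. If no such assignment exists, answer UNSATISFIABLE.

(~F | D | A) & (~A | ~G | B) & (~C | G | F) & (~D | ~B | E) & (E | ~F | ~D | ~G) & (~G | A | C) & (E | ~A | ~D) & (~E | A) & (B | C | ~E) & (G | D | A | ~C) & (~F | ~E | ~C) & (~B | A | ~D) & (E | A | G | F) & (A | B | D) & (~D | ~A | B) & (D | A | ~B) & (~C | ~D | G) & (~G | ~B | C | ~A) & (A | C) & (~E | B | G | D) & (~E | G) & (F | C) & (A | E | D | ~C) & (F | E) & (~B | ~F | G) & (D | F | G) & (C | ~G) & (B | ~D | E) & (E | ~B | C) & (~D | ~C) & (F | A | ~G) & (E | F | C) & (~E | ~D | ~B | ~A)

A: 1,  B: 0,  C: 0,  D: 0,  E: 0,  F: 1,  G: 0

Suppose E = 0.
From the singleton clause (F), F = 1.
Suppose D = 0.
From the singleton clause (A), A = 1.
Suppose G = 0.
From the singleton clause (~B), B = 0.
Every clause is now satisfied; C is unconstrained.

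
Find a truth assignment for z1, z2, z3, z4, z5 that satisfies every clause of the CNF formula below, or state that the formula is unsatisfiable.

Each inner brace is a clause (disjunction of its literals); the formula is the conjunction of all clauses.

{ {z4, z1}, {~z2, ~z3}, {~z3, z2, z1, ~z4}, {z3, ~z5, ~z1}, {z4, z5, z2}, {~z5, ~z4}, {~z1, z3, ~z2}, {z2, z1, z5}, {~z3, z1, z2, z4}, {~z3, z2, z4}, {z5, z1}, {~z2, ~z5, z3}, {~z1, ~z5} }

z1=1,  z2=0,  z3=0,  z4=1,  z5=0

Branch on z4: set z4 = 1.
(~z5) alone gives z5 = 0.
(z1) alone gives z1 = 1.
Branch on z2: set z2 = 0.
No clause remains; z3 is free.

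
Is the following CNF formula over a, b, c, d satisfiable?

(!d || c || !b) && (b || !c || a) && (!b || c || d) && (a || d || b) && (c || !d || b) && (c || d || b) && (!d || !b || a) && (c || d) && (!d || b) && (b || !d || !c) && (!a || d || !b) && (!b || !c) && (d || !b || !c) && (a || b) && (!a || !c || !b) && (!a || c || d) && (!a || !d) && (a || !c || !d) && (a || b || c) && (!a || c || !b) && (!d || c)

Yes, satisfiable

Suppose c = true.
(!b) alone gives b = false.
(a) alone gives a = true.
(!d) alone gives d = false.
All clauses are satisfied.
A satisfying assignment: a=true,  b=false,  c=true,  d=false.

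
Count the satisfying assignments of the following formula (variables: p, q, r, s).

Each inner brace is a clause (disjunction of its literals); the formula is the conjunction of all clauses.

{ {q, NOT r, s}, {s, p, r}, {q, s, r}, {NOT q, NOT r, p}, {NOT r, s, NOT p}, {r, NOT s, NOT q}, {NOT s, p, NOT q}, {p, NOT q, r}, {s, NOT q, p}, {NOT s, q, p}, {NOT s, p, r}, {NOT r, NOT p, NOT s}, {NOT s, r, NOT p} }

1

There are 2^4 = 16 truth assignments over (p, q, r, s).
Check each against the 13 clauses (columns in the order p, q, r, s):
  F F F F  ✗ fails (s OR p OR r)
  F F F T  ✗ fails (NOT s OR q OR p)
  F F T F  ✗ fails (q OR NOT r OR s)
  F F T T  ✗ fails (NOT s OR q OR p)
  F T F F  ✗ fails (s OR p OR r)
  F T F T  ✗ fails (r OR NOT s OR NOT q)
  F T T F  ✗ fails (NOT q OR NOT r OR p)
  F T T T  ✗ fails (NOT q OR NOT r OR p)
  T F F F  ✗ fails (q OR s OR r)
  T F F T  ✗ fails (NOT s OR r OR NOT p)
  T F T F  ✗ fails (q OR NOT r OR s)
  T F T T  ✗ fails (NOT r OR NOT p OR NOT s)
  T T F F  ✓ satisfies all
  T T F T  ✗ fails (r OR NOT s OR NOT q)
  T T T F  ✗ fails (NOT r OR s OR NOT p)
  T T T T  ✗ fails (NOT r OR NOT p OR NOT s)
1 of the 16 rows is a model.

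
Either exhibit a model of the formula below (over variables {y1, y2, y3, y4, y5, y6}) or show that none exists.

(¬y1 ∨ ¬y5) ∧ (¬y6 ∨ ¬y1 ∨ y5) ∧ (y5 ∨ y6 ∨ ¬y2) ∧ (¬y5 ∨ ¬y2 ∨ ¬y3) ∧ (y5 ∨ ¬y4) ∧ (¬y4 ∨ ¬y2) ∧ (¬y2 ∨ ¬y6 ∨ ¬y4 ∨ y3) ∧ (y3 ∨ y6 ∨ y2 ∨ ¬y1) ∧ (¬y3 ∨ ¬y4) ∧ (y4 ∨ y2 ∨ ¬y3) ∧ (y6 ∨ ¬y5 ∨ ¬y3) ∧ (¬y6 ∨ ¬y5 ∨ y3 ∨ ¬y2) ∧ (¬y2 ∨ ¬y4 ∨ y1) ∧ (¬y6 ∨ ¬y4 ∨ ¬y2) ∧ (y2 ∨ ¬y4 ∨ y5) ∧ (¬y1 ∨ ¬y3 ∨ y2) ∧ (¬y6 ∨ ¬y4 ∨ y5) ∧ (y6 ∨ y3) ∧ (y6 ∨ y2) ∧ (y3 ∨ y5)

y1 ↦ False, y2 ↦ False, y3 ↦ False, y4 ↦ True, y5 ↦ True, y6 ↦ True

Suppose y1 = False.
Suppose y5 = True.
Suppose y2 = False.
The clause (y6) is unit, so y6 = True.
Suppose y3 = False.
All clauses hold; y4 can take either value.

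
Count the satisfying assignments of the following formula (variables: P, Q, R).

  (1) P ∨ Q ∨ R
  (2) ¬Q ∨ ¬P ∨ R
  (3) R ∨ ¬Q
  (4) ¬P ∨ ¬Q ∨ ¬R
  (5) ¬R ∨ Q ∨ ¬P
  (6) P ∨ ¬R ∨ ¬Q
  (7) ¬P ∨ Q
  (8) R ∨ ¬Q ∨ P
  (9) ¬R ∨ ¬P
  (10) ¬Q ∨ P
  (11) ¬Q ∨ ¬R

There are 2^3 = 8 truth assignments over (P, Q, R).
Split on R. With R = True, the clauses containing R are satisfied and ¬R drops from the rest; 1 of the 2^2 = 4 assignments to the other variables satisfy what remains.
With R = False, by the same count on the reduced clause set, 0 assignments work.
Total: 1 + 0 = 1.

1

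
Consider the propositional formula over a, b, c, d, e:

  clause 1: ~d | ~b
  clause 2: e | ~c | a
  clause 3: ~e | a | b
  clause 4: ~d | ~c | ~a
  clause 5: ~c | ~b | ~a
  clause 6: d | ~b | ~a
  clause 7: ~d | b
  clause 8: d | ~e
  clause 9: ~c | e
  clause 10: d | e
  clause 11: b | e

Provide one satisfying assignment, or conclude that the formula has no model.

UNSATISFIABLE

Branch on d: set d = 0.
(~e) alone gives e = 0.
That conflicts with the unit clause (e).
Undo d and try d = 1.
(~b) alone gives b = 0.
That conflicts with the unit clause (b).
Either choice for d ends in contradiction.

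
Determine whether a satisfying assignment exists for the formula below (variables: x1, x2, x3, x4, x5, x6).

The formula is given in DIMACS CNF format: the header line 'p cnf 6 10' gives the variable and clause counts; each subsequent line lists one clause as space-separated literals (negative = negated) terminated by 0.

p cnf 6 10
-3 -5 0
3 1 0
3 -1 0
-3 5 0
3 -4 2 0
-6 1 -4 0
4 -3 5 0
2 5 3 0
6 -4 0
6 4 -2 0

No, unsatisfiable

Branch on x3: set x3 = False.
(x1) alone gives x1 = True.
Now (¬x1) is unsatisfied and unit — conflict.
Backtrack on x3: now try x3 = True.
(¬x5) alone gives x5 = False.
Now (x5) is unsatisfied and unit — conflict.
Neither x3 = True nor x3 = False works.
No assignment satisfies every clause.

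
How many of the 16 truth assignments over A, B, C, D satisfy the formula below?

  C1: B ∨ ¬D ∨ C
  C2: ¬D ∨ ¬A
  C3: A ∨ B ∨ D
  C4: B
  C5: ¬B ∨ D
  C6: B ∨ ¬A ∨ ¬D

There are 2^4 = 16 truth assignments over (A, B, C, D).
Split on B. With B = True, the clauses containing B are satisfied and ¬B drops from the rest; 2 of the 2^3 = 8 assignments to the other variables satisfy what remains.
With B = False, by the same count on the reduced clause set, 0 assignments work.
Total: 2 + 0 = 2.

2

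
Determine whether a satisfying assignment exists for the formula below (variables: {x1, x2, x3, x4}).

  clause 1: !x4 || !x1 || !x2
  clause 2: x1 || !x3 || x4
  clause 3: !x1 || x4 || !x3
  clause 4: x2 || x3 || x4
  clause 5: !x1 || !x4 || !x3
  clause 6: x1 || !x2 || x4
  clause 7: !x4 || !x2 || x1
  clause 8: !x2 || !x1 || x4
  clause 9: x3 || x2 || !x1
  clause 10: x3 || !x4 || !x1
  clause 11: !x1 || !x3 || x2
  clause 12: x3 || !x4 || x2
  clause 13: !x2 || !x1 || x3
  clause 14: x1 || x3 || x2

Satisfiable

Branch on x4: set x4 = true.
Branch on x1: set x1 = false.
The clause (!x2) is unit, so x2 = false.
The clause (x3) is unit, so x3 = true.
All clauses are satisfied.
A satisfying assignment: x1=false, x2=false, x3=true, x4=true.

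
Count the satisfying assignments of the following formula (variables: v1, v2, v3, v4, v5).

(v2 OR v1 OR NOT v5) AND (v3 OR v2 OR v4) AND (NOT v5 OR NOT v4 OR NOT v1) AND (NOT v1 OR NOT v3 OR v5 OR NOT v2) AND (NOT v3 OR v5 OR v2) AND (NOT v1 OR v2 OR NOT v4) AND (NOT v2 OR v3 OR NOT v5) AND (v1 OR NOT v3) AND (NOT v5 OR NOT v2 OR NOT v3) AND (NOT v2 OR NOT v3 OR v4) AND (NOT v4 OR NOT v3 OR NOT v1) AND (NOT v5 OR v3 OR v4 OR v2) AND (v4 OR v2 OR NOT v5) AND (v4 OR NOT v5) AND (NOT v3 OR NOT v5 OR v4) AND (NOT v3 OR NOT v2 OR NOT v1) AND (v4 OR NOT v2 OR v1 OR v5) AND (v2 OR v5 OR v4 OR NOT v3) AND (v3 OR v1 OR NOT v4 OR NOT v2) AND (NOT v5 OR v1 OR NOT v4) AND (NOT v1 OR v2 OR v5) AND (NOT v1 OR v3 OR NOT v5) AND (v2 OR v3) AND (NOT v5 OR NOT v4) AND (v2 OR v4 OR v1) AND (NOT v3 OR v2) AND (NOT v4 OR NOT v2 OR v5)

1

There are 2^5 = 32 truth assignments over (v1, v2, v3, v4, v5).
Split on v2. With v2 = true, the clauses containing v2 are satisfied and NOT v2 drops from the rest; 1 of the 2^4 = 16 assignments to the other variables satisfy what remains.
With v2 = false, by the same count on the reduced clause set, 0 assignments work.
(One model: v1=T, v2=T, v3=F, v4=F, v5=F.)
Total: 1 + 0 = 1.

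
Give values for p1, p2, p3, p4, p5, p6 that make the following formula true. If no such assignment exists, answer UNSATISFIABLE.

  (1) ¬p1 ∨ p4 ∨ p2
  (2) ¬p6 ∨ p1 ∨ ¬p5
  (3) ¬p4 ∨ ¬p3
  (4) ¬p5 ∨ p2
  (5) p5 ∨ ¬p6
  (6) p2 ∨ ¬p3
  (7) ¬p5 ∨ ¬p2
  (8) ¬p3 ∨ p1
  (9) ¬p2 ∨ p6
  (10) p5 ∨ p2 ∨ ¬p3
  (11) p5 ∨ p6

Try p4 = False.
Try p1 = False.
The clause (¬p3) is unit, so p3 = False.
Try p6 = False.
The clause (¬p2) is unit, so p2 = False.
The clause (¬p5) is unit, so p5 = False.
But (p5) is also a unit clause — contradiction.
Undo p6 and try p6 = True.
The clause (¬p5) is unit, so p5 = False.
But (p5) is also a unit clause — contradiction.
Neither p6 = True nor p6 = False works.
Undo p1 and try p1 = True.
The clause (p2) is unit, so p2 = True.
The clause (¬p5) is unit, so p5 = False.
The clause (¬p6) is unit, so p6 = False.
But (p6) is also a unit clause — contradiction.
Neither p1 = True nor p1 = False works.
Undo p4 and try p4 = True.
The clause (¬p3) is unit, so p3 = False.
Try p5 = False.
The clause (¬p6) is unit, so p6 = False.
But (p6) is also a unit clause — contradiction.
Undo p5 and try p5 = True.
The clause (p2) is unit, so p2 = True.
But (¬p2) is also a unit clause — contradiction.
Neither p5 = True nor p5 = False works.
Neither p4 = True nor p4 = False works.

UNSATISFIABLE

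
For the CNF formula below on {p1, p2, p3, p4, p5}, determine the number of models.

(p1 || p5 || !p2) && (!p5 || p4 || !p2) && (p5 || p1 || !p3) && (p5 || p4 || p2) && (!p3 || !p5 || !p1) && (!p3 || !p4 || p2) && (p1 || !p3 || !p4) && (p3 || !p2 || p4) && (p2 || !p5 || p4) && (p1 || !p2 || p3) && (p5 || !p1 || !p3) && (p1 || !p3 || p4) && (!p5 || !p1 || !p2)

There are 2^5 = 32 truth assignments over (p1, p2, p3, p4, p5).
Split on p4. With p4 = true, the clauses containing p4 are satisfied and !p4 drops from the rest; 5 of the 2^4 = 16 assignments to the other variables satisfy what remains.
With p4 = false, by the same count on the reduced clause set, 0 assignments work.
(One model: p1=F, p2=F, p3=F, p4=T, p5=F.)
Total: 5 + 0 = 5.

5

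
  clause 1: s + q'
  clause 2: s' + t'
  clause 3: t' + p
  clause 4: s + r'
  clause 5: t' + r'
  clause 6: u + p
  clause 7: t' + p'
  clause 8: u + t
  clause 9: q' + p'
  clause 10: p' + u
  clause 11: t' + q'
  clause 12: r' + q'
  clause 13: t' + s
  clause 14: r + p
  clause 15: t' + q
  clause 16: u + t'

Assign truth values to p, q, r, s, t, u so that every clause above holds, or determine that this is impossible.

Case s = 1:
Unit clause (t') forces t = 0.
Unit clause (u) forces u = 1.
Case q = 0:
Case r = 0:
Unit clause (p) forces p = 1.
This assignment satisfies each clause.

p: 1,  q: 0,  r: 0,  s: 1,  t: 0,  u: 1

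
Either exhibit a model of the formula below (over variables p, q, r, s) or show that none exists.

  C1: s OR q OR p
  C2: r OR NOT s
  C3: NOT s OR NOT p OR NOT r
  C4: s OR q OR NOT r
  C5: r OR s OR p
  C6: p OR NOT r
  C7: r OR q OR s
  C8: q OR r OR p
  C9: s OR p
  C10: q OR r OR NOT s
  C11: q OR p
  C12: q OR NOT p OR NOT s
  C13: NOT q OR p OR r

Branch on r: set r = true.
Unit clause (p) forces p = true.
Unit clause (NOT s) forces s = false.
Unit clause (q) forces q = true.
Every clause now holds.

p ↦ true,  q ↦ true,  r ↦ true,  s ↦ false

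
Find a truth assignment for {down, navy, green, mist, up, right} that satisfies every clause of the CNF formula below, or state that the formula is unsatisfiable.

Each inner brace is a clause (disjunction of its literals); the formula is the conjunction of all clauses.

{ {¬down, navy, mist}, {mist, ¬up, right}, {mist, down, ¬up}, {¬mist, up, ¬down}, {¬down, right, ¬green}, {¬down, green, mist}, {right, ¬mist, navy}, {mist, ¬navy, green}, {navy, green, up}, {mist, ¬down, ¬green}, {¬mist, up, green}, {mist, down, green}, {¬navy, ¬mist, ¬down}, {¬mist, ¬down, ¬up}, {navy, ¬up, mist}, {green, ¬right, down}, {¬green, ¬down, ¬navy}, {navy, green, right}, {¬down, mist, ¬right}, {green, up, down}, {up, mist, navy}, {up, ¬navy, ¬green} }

Case down = False:
Case mist = True:
Case right = False:
Unit clause (navy) forces navy = True.
Case up = True:
All clauses hold; green can take either value.

down ↦ False,  navy ↦ True,  green ↦ True,  mist ↦ True,  up ↦ True,  right ↦ False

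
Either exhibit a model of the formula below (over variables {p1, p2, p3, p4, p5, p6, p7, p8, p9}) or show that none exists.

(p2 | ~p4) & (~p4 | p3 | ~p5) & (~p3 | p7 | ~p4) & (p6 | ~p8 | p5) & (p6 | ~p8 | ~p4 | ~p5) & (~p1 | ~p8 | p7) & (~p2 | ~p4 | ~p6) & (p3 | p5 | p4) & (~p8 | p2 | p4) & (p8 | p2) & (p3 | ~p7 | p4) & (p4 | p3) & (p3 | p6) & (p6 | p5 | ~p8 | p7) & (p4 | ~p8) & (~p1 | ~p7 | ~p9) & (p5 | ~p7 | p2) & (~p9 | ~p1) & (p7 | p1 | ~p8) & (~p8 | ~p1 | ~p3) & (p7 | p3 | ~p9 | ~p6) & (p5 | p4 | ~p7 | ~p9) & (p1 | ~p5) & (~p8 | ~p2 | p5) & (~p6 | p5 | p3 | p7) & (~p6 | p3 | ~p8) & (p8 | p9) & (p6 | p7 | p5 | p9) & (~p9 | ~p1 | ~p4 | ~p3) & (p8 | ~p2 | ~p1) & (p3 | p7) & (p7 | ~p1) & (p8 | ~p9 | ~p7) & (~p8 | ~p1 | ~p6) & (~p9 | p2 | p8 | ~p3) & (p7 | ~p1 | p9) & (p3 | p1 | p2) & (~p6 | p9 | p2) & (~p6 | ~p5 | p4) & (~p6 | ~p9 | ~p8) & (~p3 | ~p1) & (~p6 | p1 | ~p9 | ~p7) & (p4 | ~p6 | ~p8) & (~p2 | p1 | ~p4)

p1: 0; p2: 1; p3: 1; p4: 0; p5: 0; p6: 0; p7: 0; p8: 0; p9: 1

Branch on p2: set p2 = 1.
Branch on p4: set p4 = 0.
Unit clause (p3) forces p3 = 1.
Unit clause (~p8) forces p8 = 0.
Unit clause (p9) forces p9 = 1.
Unit clause (~p1) forces p1 = 0.
Unit clause (~p5) forces p5 = 0.
Unit clause (~p7) forces p7 = 0.
Every clause is now satisfied; p6 is unconstrained.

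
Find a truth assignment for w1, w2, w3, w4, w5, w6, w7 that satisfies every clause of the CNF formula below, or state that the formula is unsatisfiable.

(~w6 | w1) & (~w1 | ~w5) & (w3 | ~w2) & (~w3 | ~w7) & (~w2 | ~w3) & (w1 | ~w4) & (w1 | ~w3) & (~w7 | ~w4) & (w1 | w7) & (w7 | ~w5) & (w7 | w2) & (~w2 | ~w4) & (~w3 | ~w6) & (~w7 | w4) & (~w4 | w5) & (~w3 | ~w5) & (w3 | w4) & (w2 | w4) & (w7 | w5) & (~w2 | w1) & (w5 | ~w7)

Suppose w6 = 0.
Suppose w1 = 0.
The clause (~w4) is unit, so w4 = 0.
The clause (~w3) is unit, so w3 = 0.
Now (w3) is unsatisfied and unit — conflict.
So w1 must be the other value — set w1 = 1.
The clause (~w5) is unit, so w5 = 0.
The clause (~w4) is unit, so w4 = 0.
The clause (~w7) is unit, so w7 = 0.
Now (w7) is unsatisfied and unit — conflict.
Both values of w1 lead to a conflict.
So w6 must be the other value — set w6 = 1.
The clause (w1) is unit, so w1 = 1.
The clause (~w5) is unit, so w5 = 0.
The clause (~w3) is unit, so w3 = 0.
The clause (~w2) is unit, so w2 = 0.
The clause (w7) is unit, so w7 = 1.
Now (~w7) is unsatisfied and unit — conflict.
Both values of w6 lead to a conflict.

UNSATISFIABLE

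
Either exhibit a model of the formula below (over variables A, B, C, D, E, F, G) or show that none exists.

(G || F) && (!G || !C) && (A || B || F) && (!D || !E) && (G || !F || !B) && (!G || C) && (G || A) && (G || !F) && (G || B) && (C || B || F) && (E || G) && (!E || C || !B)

Try G = true.
Unit clause (!C) forces C = false.
But (C) is also a unit clause — contradiction.
That branch fails; take G = false instead.
Unit clause (F) forces F = true.
But (!F) is also a unit clause — contradiction.
Either choice for G ends in contradiction.

UNSATISFIABLE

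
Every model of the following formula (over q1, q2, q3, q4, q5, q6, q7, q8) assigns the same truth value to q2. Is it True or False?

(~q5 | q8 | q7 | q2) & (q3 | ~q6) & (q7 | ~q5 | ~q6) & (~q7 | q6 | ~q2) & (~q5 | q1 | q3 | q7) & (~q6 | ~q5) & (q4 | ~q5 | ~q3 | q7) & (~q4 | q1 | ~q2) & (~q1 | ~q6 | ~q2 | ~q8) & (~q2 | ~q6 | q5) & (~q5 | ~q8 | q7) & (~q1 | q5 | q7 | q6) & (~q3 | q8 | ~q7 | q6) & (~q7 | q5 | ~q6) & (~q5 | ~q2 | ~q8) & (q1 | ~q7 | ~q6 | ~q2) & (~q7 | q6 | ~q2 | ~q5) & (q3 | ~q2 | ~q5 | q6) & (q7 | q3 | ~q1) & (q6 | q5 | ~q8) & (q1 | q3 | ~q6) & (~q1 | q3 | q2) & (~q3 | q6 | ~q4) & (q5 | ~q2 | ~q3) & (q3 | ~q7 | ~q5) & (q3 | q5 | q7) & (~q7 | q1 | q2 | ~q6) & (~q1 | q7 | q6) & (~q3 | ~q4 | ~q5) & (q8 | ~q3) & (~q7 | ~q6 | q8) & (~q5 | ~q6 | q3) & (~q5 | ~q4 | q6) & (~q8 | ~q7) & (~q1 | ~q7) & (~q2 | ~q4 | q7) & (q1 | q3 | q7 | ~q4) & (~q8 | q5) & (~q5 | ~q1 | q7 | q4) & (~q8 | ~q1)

Suppose q2 = 1.
Suppose q3 = 1.
Unit clause (q5) forces q5 = 1.
Unit clause (~q6) forces q6 = 0.
Unit clause (~q7) forces q7 = 0.
Unit clause (q4) forces q4 = 1.
That conflicts with the unit clause (~q4).
Backtrack on q3: now try q3 = 0.
Unit clause (~q6) forces q6 = 0.
Unit clause (~q7) forces q7 = 0.
Unit clause (~q5) forces q5 = 0.
That conflicts with the unit clause (q5).
Either choice for q3 ends in contradiction.
So every satisfying assignment has q2 = False.

False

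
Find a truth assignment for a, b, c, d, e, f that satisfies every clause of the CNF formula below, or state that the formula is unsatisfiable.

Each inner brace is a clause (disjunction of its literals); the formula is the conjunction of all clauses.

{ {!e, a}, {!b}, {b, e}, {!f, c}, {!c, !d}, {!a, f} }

From the singleton clause (!b), b = false.
From the singleton clause (e), e = true.
From the singleton clause (a), a = true.
From the singleton clause (f), f = true.
From the singleton clause (c), c = true.
From the singleton clause (!d), d = false.
This assignment satisfies each clause.

a=true; b=false; c=true; d=false; e=true; f=true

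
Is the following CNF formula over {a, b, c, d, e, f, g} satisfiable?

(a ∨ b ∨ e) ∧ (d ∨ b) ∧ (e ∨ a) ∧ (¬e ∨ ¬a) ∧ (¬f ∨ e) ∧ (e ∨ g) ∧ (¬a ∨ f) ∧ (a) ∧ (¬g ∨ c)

(a) alone gives a = True.
(¬e) alone gives e = False.
(¬f) alone gives f = False.
But (f) is also a unit clause — contradiction.
No assignment satisfies every clause.

No, unsatisfiable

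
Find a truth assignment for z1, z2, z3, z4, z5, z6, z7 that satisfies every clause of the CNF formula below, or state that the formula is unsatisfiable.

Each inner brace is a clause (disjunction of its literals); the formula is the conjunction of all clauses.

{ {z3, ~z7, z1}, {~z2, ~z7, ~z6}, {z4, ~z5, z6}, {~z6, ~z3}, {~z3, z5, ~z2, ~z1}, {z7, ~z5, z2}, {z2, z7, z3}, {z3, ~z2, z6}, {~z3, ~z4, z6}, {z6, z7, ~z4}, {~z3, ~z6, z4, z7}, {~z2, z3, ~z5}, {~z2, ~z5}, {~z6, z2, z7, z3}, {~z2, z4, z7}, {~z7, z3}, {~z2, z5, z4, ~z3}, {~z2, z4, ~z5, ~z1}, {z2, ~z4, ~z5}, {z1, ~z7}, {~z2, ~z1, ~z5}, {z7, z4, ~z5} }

Try z6 = 1.
Unit clause (~z3) forces z3 = 0.
Unit clause (~z7) forces z7 = 0.
Unit clause (z2) forces z2 = 1.
Unit clause (~z5) forces z5 = 0.
Unit clause (z4) forces z4 = 1.
All clauses hold; z1 can take either value.

z1=0,  z2=1,  z3=0,  z4=1,  z5=0,  z6=1,  z7=0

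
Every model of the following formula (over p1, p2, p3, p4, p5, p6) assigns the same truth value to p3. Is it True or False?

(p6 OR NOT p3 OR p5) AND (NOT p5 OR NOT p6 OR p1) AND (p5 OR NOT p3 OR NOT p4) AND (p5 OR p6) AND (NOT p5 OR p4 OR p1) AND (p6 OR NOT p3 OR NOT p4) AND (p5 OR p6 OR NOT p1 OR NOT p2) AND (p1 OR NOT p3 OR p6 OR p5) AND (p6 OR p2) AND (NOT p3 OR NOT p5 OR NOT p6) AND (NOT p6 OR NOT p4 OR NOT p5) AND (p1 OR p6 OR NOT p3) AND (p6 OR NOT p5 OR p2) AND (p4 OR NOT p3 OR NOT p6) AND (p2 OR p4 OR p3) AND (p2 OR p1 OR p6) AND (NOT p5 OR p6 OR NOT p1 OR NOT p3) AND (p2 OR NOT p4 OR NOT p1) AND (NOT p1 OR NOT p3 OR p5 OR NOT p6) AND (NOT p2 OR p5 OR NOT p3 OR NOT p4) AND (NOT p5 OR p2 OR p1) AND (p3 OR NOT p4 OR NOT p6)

False

Suppose p3 = true.
Try p6 = true.
(NOT p5) alone gives p5 = false.
(NOT p4) alone gives p4 = false.
That conflicts with the unit clause (p4).
So p6 must be the other value — set p6 = false.
(p5) alone gives p5 = true.
(NOT p4) alone gives p4 = false.
(p1) alone gives p1 = true.
That conflicts with the unit clause (NOT p1).
Either choice for p6 ends in contradiction.
So every satisfying assignment has p3 = False.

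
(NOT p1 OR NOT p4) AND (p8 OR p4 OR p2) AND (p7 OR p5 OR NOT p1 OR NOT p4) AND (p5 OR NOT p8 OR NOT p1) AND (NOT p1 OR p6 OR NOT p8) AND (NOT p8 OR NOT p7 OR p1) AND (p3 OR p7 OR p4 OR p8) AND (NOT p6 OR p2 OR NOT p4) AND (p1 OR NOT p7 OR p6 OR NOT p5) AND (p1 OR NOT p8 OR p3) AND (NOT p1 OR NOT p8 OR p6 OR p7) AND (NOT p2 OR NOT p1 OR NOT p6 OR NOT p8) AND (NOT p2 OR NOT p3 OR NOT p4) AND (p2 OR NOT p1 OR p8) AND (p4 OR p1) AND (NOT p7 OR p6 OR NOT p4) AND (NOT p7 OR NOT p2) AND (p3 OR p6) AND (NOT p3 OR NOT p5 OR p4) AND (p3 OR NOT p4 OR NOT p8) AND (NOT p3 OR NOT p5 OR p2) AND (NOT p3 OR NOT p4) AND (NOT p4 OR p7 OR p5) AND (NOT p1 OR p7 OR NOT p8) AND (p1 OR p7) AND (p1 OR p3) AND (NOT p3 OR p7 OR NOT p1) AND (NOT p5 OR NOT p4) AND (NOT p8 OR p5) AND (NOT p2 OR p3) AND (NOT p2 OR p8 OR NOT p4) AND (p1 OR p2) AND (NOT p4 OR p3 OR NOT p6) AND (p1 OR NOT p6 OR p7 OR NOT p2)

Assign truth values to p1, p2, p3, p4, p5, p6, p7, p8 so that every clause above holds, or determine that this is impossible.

Suppose p1 = true.
The clause (NOT p4) is unit, so p4 = false.
Suppose p8 = true.
The clause (p5) is unit, so p5 = true.
The clause (p6) is unit, so p6 = true.
The clause (NOT p2) is unit, so p2 = false.
The clause (NOT p3) is unit, so p3 = false.
The clause (p7) is unit, so p7 = true.
Every clause now holds.

p1=true, p2=false, p3=false, p4=false, p5=true, p6=true, p7=true, p8=true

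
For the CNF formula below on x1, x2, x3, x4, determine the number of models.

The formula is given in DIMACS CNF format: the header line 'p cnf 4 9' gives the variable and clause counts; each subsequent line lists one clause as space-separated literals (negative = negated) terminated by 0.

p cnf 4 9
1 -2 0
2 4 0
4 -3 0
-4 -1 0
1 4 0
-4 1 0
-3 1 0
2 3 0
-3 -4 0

1

There are 2^4 = 16 truth assignments over (x1, x2, x3, x4).
Split on x1. With x1 = True, the clauses containing x1 are satisfied and ¬x1 drops from the rest; 1 of the 2^3 = 8 assignments to the other variables satisfy what remains.
With x1 = False, by the same count on the reduced clause set, 0 assignments work.
(One model: x1=T, x2=T, x3=F, x4=F.)
Total: 1 + 0 = 1.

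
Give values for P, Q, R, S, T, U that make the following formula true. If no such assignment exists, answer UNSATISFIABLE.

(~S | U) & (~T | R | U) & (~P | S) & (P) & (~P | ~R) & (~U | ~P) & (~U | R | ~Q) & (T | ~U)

UNSATISFIABLE

Unit clause (P) forces P = 1.
Unit clause (S) forces S = 1.
Unit clause (U) forces U = 1.
That conflicts with the unit clause (~U).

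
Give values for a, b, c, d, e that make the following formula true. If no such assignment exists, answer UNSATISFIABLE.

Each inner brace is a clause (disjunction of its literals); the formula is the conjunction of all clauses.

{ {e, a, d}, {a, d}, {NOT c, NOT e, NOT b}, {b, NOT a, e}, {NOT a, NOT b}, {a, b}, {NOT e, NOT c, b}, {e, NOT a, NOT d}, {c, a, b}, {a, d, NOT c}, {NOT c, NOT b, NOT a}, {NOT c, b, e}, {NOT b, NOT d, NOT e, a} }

a ↦ false; b ↦ true; c ↦ false; d ↦ true; e ↦ false

Suppose a = false.
From the singleton clause (d), d = true.
From the singleton clause (b), b = true.
From the singleton clause (NOT e), e = false.
No clause remains; c is free.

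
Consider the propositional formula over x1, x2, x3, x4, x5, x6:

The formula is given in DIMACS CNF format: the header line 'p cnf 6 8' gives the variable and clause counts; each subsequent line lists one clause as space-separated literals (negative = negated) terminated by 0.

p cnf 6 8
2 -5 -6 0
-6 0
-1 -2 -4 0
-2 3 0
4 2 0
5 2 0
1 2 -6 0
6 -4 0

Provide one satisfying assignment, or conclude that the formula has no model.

x1 ↦ False,  x2 ↦ True,  x3 ↦ True,  x4 ↦ False,  x5 ↦ True,  x6 ↦ False

(¬x6) alone gives x6 = False.
(¬x4) alone gives x4 = False.
(x2) alone gives x2 = True.
(x3) alone gives x3 = True.
No clause remains; x1, x5 are free.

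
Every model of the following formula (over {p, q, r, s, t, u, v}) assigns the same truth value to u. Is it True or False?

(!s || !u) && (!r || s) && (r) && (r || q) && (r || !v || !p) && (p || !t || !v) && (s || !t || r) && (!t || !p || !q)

Suppose u = true.
The clause (!s) is unit, so s = false.
The clause (!r) is unit, so r = false.
That conflicts with the unit clause (r).
So every satisfying assignment has u = False.

False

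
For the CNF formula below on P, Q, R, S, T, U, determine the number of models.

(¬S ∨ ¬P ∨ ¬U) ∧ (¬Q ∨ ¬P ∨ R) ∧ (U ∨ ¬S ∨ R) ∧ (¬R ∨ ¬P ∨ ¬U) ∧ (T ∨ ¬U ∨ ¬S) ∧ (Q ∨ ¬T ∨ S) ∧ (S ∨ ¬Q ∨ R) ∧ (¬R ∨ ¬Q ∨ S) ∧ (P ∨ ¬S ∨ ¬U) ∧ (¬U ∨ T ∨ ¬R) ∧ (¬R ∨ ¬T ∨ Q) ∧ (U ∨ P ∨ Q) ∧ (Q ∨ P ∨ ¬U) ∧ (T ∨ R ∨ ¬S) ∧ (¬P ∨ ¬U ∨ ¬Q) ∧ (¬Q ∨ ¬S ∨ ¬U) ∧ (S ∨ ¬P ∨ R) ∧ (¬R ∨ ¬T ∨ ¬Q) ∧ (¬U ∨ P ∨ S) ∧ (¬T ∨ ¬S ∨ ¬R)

There are 2^6 = 64 truth assignments over (P, Q, R, S, T, U).
Split on U. With U = True, the clauses containing U are satisfied and ¬U drops from the rest; 0 of the 2^5 = 32 assignments to the other variables satisfy what remains.
With U = False, by the same count on the reduced clause set, 4 assignments work.
(One model: P=F, Q=T, R=T, S=T, T=F, U=F.)
Total: 0 + 4 = 4.

4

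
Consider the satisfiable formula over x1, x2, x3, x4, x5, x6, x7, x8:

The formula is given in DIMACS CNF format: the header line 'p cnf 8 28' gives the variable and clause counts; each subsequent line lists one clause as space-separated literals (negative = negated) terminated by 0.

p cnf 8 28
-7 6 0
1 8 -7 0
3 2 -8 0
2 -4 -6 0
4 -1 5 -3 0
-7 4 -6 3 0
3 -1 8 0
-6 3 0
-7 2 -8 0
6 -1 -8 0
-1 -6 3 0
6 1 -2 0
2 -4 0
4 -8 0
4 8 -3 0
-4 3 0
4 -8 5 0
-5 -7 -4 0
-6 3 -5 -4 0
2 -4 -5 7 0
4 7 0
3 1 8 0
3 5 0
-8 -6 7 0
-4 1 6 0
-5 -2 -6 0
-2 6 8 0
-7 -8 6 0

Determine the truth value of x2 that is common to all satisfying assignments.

True

Suppose x2 = False.
The clause (¬x4) is unit, so x4 = False.
The clause (¬x8) is unit, so x8 = False.
The clause (¬x3) is unit, so x3 = False.
The clause (¬x1) is unit, so x1 = False.
But (x1) is also a unit clause — contradiction.
So every satisfying assignment has x2 = True.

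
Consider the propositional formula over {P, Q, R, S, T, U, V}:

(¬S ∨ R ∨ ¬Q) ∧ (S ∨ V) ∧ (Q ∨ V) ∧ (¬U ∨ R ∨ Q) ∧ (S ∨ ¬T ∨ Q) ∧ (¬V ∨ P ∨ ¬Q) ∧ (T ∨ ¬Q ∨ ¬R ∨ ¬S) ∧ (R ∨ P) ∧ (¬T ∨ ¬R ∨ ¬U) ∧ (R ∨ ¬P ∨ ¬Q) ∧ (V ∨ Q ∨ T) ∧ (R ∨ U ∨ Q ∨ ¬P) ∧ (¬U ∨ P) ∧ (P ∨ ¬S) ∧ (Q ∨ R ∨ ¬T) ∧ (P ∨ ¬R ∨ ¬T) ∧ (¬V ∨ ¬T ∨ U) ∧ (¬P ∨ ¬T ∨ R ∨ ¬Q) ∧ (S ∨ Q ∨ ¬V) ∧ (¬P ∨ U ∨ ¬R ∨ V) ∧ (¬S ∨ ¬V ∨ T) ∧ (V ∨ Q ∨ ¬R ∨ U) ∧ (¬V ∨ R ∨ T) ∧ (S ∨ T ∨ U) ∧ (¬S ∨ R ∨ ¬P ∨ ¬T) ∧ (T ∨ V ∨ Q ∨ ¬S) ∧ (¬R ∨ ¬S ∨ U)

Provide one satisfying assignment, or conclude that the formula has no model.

Try S = False.
From the singleton clause (V), V = True.
From the singleton clause (Q), Q = True.
From the singleton clause (P), P = True.
From the singleton clause (R), R = True.
Try T = False.
From the singleton clause (U), U = True.
This assignment satisfies each clause.

P=True,  Q=True,  R=True,  S=False,  T=False,  U=True,  V=True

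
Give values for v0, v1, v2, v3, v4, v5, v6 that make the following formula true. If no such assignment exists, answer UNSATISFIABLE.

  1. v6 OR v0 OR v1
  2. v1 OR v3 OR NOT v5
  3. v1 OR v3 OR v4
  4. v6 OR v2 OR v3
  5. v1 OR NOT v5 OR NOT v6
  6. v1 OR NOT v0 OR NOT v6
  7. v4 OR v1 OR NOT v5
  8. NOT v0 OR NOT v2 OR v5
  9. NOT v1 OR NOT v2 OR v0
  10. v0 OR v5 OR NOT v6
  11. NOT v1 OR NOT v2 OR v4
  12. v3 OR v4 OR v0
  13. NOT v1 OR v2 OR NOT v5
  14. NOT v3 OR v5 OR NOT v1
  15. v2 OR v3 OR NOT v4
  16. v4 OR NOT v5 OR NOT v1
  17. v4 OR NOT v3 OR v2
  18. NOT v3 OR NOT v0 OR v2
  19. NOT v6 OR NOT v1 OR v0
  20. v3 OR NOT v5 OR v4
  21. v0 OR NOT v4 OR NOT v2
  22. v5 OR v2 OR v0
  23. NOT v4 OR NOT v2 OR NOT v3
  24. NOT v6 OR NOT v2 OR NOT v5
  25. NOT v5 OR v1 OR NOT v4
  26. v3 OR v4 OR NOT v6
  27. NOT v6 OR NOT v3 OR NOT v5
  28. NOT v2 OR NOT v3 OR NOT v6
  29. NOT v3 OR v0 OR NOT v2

v0=true; v1=true; v2=true; v3=false; v4=true; v5=true; v6=false

Try v6 = false.
Try v0 = true.
Try v2 = true.
(v5) alone gives v5 = true.
Try v1 = true.
(v4) alone gives v4 = true.
(NOT v3) alone gives v3 = false.
Every clause now holds.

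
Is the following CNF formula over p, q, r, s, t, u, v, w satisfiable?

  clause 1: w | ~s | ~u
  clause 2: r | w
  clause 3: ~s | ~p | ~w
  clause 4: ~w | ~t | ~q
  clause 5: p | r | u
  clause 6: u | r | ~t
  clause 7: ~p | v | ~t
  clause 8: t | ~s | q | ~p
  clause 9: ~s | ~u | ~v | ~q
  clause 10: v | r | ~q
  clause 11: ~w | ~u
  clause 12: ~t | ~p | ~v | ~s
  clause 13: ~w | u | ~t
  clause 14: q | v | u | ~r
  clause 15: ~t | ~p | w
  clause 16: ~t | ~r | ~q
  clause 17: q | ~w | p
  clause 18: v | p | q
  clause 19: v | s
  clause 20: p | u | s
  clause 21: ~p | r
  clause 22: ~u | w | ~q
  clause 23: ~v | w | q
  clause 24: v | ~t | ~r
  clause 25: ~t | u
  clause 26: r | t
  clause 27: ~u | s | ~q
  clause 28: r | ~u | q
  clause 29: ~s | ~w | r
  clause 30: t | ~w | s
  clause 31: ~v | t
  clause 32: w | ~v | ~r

Satisfiable

Case r = 1:
Case w = 0:
From the singleton clause (~v), v = 0.
From the singleton clause (s), s = 1.
From the singleton clause (~u), u = 0.
From the singleton clause (q), q = 1.
From the singleton clause (~t), t = 0.
All clauses hold; p can take either value.
A satisfying assignment: p: 1,  q: 1,  r: 1,  s: 1,  t: 0,  u: 0,  v: 0,  w: 0.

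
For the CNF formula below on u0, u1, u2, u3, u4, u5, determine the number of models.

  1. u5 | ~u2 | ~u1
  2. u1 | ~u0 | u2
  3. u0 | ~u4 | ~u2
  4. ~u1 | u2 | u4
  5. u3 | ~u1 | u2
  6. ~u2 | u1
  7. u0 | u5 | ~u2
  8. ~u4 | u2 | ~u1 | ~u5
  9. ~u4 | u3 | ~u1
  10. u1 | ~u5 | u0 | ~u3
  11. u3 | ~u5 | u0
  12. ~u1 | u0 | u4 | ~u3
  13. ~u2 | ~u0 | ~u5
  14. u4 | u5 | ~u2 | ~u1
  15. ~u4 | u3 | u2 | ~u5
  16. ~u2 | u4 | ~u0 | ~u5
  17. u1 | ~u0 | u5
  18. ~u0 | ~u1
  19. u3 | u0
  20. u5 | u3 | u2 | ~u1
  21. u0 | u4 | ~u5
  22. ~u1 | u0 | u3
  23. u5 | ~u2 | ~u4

3

There are 2^6 = 64 truth assignments over (u0, u1, u2, u3, u4, u5).
Split on u1. With u1 = 1, the clauses containing u1 are satisfied and ~u1 drops from the rest; 1 of the 2^5 = 32 assignments to the other variables satisfy what remains.
With u1 = 0, by the same count on the reduced clause set, 2 assignments work.
(One model: u0=F, u1=F, u2=F, u3=T, u4=F, u5=F.)
Total: 1 + 2 = 3.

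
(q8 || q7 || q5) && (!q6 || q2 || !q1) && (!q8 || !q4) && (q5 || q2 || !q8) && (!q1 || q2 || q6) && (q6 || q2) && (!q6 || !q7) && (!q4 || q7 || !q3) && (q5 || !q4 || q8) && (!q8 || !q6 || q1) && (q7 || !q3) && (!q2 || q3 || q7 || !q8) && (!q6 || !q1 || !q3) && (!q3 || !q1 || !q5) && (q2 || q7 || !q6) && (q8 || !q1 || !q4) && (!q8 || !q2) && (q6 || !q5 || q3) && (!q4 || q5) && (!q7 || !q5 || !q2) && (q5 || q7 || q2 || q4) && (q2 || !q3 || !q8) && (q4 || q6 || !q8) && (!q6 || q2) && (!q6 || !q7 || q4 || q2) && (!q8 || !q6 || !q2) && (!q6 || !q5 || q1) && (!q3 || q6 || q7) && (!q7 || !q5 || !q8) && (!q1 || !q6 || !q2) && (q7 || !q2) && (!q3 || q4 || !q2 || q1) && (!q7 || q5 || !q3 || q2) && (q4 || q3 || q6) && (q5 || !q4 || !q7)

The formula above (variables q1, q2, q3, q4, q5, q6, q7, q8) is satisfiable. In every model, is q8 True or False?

False

Suppose q8 = true.
(!q4) alone gives q4 = false.
(!q2) alone gives q2 = false.
(q5) alone gives q5 = true.
(q6) alone gives q6 = true.
That conflicts with the unit clause (!q6).
So every satisfying assignment has q8 = False.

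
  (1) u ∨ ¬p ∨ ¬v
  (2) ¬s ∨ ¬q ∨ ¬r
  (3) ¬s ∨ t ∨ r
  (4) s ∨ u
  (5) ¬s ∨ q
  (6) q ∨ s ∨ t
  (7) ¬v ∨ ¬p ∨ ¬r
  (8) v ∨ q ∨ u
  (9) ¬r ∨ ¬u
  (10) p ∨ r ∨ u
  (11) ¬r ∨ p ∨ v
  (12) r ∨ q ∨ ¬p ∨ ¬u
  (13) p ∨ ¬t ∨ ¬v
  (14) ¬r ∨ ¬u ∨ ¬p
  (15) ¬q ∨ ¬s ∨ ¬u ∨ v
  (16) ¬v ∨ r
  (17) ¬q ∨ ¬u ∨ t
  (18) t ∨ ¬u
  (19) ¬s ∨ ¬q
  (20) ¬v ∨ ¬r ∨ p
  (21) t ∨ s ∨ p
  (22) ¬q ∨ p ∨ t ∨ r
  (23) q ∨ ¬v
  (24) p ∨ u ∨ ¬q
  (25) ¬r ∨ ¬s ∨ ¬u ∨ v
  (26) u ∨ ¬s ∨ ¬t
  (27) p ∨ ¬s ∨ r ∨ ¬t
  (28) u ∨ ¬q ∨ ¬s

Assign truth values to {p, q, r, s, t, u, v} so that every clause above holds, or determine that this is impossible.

Try s = False.
The clause (u) is unit, so u = True.
The clause (¬r) is unit, so r = False.
The clause (¬v) is unit, so v = False.
The clause (t) is unit, so t = True.
Try q = True.
No clause remains; p is free.

p=True; q=True; r=False; s=False; t=True; u=True; v=False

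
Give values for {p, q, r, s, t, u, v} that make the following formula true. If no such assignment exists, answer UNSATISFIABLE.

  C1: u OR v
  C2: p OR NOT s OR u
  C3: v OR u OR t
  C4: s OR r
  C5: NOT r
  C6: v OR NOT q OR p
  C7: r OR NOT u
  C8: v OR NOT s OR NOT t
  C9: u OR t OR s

The clause (NOT r) is unit, so r = false.
The clause (s) is unit, so s = true.
The clause (NOT u) is unit, so u = false.
The clause (v) is unit, so v = true.
The clause (p) is unit, so p = true.
No clause remains; q, t are free.

p: true; q: false; r: false; s: true; t: true; u: false; v: true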